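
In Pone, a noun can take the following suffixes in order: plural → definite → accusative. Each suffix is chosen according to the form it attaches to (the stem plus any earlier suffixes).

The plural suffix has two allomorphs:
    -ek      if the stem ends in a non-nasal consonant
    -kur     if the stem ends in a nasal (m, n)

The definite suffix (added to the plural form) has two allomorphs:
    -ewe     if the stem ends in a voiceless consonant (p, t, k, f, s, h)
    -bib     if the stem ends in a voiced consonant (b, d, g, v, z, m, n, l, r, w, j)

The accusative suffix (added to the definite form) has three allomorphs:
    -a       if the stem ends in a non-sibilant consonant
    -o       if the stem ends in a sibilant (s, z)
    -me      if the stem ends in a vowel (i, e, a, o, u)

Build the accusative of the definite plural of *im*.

*im* — final consonant /m/ (a nasal) → -kur → *imkur*.
Since the final consonant of the plural form *imkur* is /r/ (voiced), it takes -bib, giving *imkurbib*.
Since the final sound of the definite form *imkurbib* is /b/ (a non-sibilant consonant), it takes -a, giving *imkurbiba*.

imkurbiba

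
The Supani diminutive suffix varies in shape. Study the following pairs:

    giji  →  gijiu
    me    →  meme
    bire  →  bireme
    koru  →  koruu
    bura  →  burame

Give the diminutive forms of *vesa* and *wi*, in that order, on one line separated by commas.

vesame, wiu

Looking at the last vowel of each stem: -u when the last vowel of the stem is a high vowel (*giji*, *koru*); -me when the last vowel of the stem is a non-high vowel (*me*, *bire*, *bura*).
*vesa* — last vowel /a/ (a non-high vowel) → -me → *vesame*.
The last vowel of *wi* is /i/, which is a high vowel, so the suffix is -u, giving *wiu*.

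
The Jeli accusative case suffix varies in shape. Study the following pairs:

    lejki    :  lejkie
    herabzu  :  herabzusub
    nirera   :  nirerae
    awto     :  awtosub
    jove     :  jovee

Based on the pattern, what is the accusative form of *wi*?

wie

Looking at the last vowel of each stem: -sub when the last vowel of the stem is a rounded vowel (*herabzu*, *awto*); -e when the last vowel of the stem is an unrounded vowel (*lejki*, *nirera*, *jove*).
*wi*: last vowel = /i/, an unrounded vowel → -e → *wie*.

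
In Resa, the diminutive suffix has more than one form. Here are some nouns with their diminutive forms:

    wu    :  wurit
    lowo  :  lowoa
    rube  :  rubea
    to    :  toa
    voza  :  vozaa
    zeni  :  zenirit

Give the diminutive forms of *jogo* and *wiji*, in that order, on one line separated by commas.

jogoa, wijirit

The alternation tracks the last vowel of the stem — -rit when the last vowel of the stem is a high vowel (*wu*, *zeni*); -a when the last vowel of the stem is a non-high vowel (*lowo*, *rube*, *to*, *voza*).
The last vowel of *jogo* is /o/, which is a non-high vowel, so the suffix is -a, giving *jogoa*.
*wiji* — last vowel /i/ (a high vowel) → -rit → *wijirit*.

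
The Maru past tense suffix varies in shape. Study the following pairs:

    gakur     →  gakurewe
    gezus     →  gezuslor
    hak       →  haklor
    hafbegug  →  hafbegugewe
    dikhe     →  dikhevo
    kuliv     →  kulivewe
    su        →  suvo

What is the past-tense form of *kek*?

keklor

The alternation tracks the final sound of the stem — -lor when the stem ends in a voiceless consonant (*gezus*, *hak*); -ewe when the stem ends in a voiced consonant (*gakur*, *hafbegug*, *kuliv*); -vo when the stem ends in a vowel (*dikhe*, *su*).
*kek* — final sound /k/ (a voiceless consonant) → -lor → *keklor*.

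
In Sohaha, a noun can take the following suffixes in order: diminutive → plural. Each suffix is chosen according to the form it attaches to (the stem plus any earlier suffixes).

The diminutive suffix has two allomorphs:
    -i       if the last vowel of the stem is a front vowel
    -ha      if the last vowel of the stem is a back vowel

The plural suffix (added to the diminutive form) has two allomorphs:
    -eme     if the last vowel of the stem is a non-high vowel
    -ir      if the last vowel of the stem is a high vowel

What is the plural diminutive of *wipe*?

*wipe*: last vowel = /e/, a front vowel → -i → *wipei*.
The diminutive form *wipei* — last vowel /i/ (a high vowel) → -ir → *wipeiir*.

wipeiir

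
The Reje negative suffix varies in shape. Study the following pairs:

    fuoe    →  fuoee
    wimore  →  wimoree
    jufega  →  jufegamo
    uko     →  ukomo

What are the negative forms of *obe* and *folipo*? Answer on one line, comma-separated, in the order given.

The suffix is conditioned by the last vowel: -e when the last vowel of the stem is a front vowel (*fuoe*, *wimore*); -mo when the last vowel of the stem is a back vowel (*jufega*, *uko*).
*obe* — last vowel /e/ (a front vowel) → -e → *obee*.
Since the last vowel of *folipo* is /o/ (a back vowel), it takes -mo, giving *folipomo*.

obee, folipomo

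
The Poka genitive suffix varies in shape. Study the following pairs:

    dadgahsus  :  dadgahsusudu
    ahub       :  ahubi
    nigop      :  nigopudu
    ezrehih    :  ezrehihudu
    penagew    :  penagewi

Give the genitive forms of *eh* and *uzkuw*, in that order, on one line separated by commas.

The suffix is conditioned by the final consonant: -udu when the stem ends in a voiceless consonant (*dadgahsus*, *nigop*, *ezrehih*); -i when the stem ends in a voiced consonant (*ahub*, *penagew*).
Since the final consonant of *eh* is /h/ (voiceless), it takes -udu, giving *ehudu*.
Since the final consonant of *uzkuw* is /w/ (voiced), it takes -i, giving *uzkuwi*.

ehudu, uzkuwi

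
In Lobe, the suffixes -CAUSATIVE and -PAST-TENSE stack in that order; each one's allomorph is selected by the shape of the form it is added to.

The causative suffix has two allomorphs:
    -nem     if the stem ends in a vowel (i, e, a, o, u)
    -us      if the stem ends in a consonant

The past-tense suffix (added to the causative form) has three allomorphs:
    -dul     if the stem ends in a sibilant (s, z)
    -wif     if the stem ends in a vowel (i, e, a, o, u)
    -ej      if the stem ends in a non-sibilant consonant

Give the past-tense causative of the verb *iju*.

ijunemej

The final sound of *iju* is /u/, which is a vowel, so the causative suffix is -nem, giving *ijunem*.
The final sound of the causative form *ijunem* is /m/, which is a non-sibilant consonant, so the past-tense suffix is -ej, giving *ijunemej*.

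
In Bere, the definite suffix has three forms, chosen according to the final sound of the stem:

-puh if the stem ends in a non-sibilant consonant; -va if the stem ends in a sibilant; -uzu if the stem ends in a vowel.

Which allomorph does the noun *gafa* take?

-uzu

Since the final sound of *gafa* is /a/ (a vowel), it takes -uzu.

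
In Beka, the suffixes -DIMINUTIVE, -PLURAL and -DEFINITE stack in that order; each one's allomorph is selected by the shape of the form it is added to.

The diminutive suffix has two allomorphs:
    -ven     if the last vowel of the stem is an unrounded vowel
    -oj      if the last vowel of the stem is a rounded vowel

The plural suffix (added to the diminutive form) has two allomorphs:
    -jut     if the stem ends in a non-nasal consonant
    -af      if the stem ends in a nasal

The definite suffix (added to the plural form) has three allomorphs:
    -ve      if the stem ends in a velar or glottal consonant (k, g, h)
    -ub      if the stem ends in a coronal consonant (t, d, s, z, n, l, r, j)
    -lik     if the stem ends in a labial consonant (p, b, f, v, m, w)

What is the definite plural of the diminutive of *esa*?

esavenaflik

Since the last vowel of *esa* is /a/ (an unrounded vowel), it takes -ven, giving *esaven*.
The diminutive form *esaven*: final consonant = /n/, a nasal → -af → *esavenaf*.
The plural form *esavenaf*: final consonant = /f/, labial → -lik → *esavenaflik*.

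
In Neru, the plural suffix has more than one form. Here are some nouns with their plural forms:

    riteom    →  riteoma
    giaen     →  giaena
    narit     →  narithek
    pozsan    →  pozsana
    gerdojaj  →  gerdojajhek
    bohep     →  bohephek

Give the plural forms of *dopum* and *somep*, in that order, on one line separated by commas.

dopuma, somephek

The suffix is conditioned by the final consonant: -a when the stem ends in a nasal (*riteom*, *giaen*, *pozsan*); -hek when the stem ends in a non-nasal consonant (*narit*, *gerdojaj*, *bohep*).
The final consonant of *dopum* is /m/, which is a nasal, so the suffix is -a, giving *dopuma*.
*somep*: final consonant = /p/, non-nasal → -hek → *somephek*.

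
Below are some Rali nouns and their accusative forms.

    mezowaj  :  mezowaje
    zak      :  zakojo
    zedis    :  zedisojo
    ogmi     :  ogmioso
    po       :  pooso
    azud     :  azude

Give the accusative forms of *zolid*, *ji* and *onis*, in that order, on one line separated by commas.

zolide, jioso, onisojo

The pattern is voicing of the final sound: -ojo when the stem ends in a voiceless consonant (*zak*, *zedis*); -e when the stem ends in a voiced consonant (*mezowaj*, *azud*); -oso when the stem ends in a vowel (*ogmi*, *po*).
Since the final sound of *zolid* is /d/ (a voiced consonant), it takes -e, giving *zolide*.
Since the final sound of *ji* is /i/ (a vowel), it takes -oso, giving *jioso*.
*onis* — final sound /s/ (a voiceless consonant) → -ojo → *onisojo*.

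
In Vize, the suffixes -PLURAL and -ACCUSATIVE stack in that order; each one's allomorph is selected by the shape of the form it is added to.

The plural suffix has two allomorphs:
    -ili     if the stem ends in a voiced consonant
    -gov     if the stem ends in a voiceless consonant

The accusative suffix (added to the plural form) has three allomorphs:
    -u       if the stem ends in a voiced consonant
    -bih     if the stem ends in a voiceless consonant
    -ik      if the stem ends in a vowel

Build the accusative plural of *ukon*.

*ukon* — final consonant /n/ (voiced) → -ili → *ukonili*.
The plural form *ukonili* — final sound /i/ (a vowel) → -ik → *ukoniliik*.

ukoniliik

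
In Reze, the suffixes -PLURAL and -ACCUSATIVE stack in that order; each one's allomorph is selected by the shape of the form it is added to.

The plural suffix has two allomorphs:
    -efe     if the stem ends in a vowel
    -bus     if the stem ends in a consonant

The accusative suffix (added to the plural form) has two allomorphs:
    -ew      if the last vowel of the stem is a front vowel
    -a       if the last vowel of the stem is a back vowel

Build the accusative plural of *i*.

iefeew

*i* — final sound /i/ (a vowel) → -efe → *iefe*.
The plural form *iefe* — last vowel /e/ (a front vowel) → -ew → *iefeew*.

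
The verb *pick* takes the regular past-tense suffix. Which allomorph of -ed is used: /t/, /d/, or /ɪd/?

/t/

The stem *pick* ends in a voiceless consonant other than /t/.
The -ed suffix is realized as /ɪd/ after /t, d/; as /t/ after other voiceless consonants; and as /d/ after other voiced sounds.
So -ed on *pick* is pronounced /t/.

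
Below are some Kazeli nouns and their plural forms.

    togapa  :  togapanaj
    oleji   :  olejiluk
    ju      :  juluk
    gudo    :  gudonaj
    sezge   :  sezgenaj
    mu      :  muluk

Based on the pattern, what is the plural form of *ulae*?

ulaenaj

The suffix is conditioned by the last vowel: -luk when the last vowel of the stem is a high vowel (*oleji*, *ju*, *mu*); -naj when the last vowel of the stem is a non-high vowel (*togapa*, *gudo*, *sezge*).
Since the last vowel of *ulae* is /e/ (a non-high vowel), it takes -naj, giving *ulaenaj*.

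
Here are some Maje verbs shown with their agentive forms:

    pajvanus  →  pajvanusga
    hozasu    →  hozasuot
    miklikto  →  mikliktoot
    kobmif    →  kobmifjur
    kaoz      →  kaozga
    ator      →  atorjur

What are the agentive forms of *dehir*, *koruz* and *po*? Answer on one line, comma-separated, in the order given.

dehirjur, koruzga, poot

The suffix is conditioned by the final sound: -ga when the stem ends in a sibilant (*pajvanus*, *kaoz*); -jur when the stem ends in a non-sibilant consonant (*kobmif*, *ator*); -ot when the stem ends in a vowel (*hozasu*, *miklikto*).
*dehir* — final sound /r/ (a non-sibilant consonant) → -jur → *dehirjur*.
*koruz*: final sound = /z/, a sibilant → -ga → *koruzga*.
The final sound of *po* is /o/, which is a vowel, so the suffix is -ot, giving *poot*.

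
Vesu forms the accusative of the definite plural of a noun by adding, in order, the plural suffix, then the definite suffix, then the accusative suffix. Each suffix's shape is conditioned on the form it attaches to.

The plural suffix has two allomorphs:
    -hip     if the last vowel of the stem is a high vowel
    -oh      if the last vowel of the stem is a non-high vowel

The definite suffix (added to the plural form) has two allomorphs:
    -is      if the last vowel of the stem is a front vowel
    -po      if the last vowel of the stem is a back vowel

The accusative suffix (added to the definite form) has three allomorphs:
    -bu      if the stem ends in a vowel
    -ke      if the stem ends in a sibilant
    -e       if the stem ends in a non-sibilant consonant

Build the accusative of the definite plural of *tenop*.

tenopohpobu

Since the last vowel of *tenop* is /o/ (a non-high vowel), it takes -oh, giving *tenopoh*.
The plural form *tenopoh*: last vowel = /o/, a back vowel → -po → *tenopohpo*.
Since the final sound of the definite form *tenopohpo* is /o/ (a vowel), it takes -bu, giving *tenopohpobu*.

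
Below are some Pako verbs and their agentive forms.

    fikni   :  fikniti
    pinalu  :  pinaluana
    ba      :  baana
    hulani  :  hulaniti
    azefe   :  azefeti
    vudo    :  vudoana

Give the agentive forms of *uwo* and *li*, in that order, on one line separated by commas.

uwoana, liti

The suffix is conditioned by the last vowel: -ti when the last vowel of the stem is a front vowel (*fikni*, *hulani*, *azefe*); -ana when the last vowel of the stem is a back vowel (*pinalu*, *ba*, *vudo*).
*uwo* — last vowel /o/ (a back vowel) → -ana → *uwoana*.
Since the last vowel of *li* is /i/ (a front vowel), it takes -ti, giving *liti*.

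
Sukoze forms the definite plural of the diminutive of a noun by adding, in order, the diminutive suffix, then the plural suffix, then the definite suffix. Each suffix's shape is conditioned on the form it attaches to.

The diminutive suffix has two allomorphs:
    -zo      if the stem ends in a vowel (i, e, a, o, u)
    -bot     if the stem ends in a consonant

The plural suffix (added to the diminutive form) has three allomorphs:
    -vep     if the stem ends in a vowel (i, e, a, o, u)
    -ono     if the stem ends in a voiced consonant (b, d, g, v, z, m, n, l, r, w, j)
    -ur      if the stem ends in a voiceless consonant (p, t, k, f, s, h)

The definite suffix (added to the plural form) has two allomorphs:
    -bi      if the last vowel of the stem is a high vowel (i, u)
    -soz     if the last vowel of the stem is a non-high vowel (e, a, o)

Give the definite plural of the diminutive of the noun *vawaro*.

vawarozovepsoz

*vawaro*: final sound = /o/, a vowel → -zo → *vawarozo*.
The final sound of the diminutive form *vawarozo* is /o/, which is a vowel, so the plural suffix is -vep, giving *vawarozovep*.
Since the last vowel of the plural form *vawarozovep* is /e/ (a non-high vowel), it takes -soz, giving *vawarozovepsoz*.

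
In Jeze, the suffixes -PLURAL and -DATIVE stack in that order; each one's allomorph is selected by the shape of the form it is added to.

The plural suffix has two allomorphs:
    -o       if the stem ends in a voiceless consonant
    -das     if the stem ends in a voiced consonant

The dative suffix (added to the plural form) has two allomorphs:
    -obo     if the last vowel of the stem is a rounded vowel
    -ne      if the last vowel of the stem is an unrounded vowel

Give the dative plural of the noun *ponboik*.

Since the final consonant of *ponboik* is /k/ (voiceless), it takes -o, giving *ponboiko*.
The plural form *ponboiko*: last vowel = /o/, a rounded vowel → -obo → *ponboikoobo*.

ponboikoobo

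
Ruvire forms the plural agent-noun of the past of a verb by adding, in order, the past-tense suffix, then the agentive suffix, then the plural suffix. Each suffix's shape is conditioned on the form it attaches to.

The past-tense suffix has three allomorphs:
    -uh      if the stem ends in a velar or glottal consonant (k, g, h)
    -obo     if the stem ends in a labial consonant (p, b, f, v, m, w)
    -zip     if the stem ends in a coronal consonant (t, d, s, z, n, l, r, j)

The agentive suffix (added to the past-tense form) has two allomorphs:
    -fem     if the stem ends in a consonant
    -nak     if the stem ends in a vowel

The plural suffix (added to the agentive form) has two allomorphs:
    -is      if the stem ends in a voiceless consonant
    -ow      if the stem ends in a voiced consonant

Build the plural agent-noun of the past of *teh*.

*teh*: final consonant = /h/, velar/glottal → -uh → *tehuh*.
Since the final sound of the past-tense form *tehuh* is /h/ (a consonant), it takes -fem, giving *tehuhfem*.
The agentive form *tehuhfem*: final consonant = /m/, voiced → -ow → *tehuhfemow*.

tehuhfemow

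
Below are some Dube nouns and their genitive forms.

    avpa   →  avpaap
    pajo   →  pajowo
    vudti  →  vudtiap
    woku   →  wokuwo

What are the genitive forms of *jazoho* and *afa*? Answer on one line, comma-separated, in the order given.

jazohowo, afaap

The pattern is rounding harmony: -wo when the last vowel of the stem is a rounded vowel (*pajo*, *woku*); -ap when the last vowel of the stem is an unrounded vowel (*avpa*, *vudti*).
*jazoho* — last vowel /o/ (a rounded vowel) → -wo → *jazohowo*.
*afa*: last vowel = /a/, an unrounded vowel → -ap → *afaap*.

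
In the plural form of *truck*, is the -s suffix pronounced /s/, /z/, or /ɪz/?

The stem *truck* ends in a voiceless non-sibilant consonant.
The plural suffix surfaces as /ɪz/ after sibilants, /s/ after other voiceless consonants, and /z/ after other voiced sounds.
So the plural -s on *truck* is pronounced /s/.

/s/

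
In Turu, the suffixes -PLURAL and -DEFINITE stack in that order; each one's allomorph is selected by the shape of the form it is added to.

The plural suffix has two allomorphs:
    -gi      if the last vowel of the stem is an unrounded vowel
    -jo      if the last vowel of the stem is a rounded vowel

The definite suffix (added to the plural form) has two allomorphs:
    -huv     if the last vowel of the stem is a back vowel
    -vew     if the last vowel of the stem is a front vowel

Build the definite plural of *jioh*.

jiohjohuv

*jioh*: last vowel = /o/, a rounded vowel → -jo → *jiohjo*.
The last vowel of the plural form *jiohjo* is /o/, which is a back vowel, so the definite suffix is -huv, giving *jiohjohuv*.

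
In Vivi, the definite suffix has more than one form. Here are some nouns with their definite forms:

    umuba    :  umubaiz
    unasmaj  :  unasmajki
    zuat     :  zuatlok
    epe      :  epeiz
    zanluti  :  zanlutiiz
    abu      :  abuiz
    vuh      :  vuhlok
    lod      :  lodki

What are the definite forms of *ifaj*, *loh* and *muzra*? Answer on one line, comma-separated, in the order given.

ifajki, lohlok, muzraiz

The alternation tracks the final sound of the stem — -lok when the stem ends in a voiceless consonant (*zuat*, *vuh*); -ki when the stem ends in a voiced consonant (*unasmaj*, *lod*); -iz when the stem ends in a vowel (*umuba*, *epe*, *zanluti*, *abu*).
*ifaj*: final sound = /j/, a voiced consonant → -ki → *ifajki*.
Since the final sound of *loh* is /h/ (a voiceless consonant), it takes -lok, giving *lohlok*.
*muzra* — final sound /a/ (a vowel) → -iz → *muzraiz*.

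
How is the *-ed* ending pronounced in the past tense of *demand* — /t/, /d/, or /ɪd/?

/ɪd/

The stem *demand* ends in /t/ or /d/.
The -ed suffix is realized as /ɪd/ after /t, d/; as /t/ after other voiceless consonants; and as /d/ after other voiced sounds.
So -ed on *demand* is pronounced /ɪd/.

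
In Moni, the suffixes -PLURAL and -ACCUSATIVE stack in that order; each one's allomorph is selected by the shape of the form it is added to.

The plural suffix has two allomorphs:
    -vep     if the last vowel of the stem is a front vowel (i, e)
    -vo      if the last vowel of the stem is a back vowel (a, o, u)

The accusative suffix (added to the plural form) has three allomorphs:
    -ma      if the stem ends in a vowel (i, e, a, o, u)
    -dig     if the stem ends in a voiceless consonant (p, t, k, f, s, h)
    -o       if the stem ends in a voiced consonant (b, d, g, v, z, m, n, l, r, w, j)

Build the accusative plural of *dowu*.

dowuvoma

*dowu* — last vowel /u/ (a back vowel) → -vo → *dowuvo*.
The plural form *dowuvo*: final sound = /o/, a vowel → -ma → *dowuvoma*.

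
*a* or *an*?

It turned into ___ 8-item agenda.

The indefinite article is chosen by the initial *sound* of the following word, not its spelling.
The number *8* is spoken "eight", beginning with /eɪt/ — a vowel sound.
So the article is *an*: It turned into an 8-item agenda.

an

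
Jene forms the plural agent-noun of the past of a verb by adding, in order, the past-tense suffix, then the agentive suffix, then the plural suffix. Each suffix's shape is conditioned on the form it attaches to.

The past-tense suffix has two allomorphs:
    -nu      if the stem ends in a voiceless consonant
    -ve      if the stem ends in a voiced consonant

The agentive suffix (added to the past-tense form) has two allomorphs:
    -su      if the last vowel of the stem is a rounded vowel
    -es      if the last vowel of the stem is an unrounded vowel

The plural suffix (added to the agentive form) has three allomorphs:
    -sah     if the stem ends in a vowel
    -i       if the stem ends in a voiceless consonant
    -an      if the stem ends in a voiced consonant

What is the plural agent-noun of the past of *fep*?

Since the final consonant of *fep* is /p/ (voiceless), it takes -nu, giving *fepnu*.
The past-tense form *fepnu*: last vowel = /u/, a rounded vowel → -su → *fepnusu*.
The agentive form *fepnusu* — final sound /u/ (a vowel) → -sah → *fepnususah*.

fepnususah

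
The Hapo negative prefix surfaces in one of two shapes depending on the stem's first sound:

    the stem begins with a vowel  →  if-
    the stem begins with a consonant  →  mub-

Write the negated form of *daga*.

mubdaga

Since the first sound of *daga* is /d/ (a consonant), it takes mub-, giving *mubdaga*.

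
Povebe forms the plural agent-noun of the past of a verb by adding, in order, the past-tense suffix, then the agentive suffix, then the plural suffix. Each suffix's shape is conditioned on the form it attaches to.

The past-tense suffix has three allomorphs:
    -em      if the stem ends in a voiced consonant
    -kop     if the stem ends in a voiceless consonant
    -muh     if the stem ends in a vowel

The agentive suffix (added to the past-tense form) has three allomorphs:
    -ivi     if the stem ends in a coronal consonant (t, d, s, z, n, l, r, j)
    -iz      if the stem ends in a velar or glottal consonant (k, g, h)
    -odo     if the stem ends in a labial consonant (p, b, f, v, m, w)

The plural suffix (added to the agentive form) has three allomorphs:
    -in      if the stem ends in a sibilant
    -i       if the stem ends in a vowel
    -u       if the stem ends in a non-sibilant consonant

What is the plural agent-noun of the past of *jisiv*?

*jisiv* — final sound /v/ (a voiced consonant) → -em → *jisivem*.
Since the final consonant of the past-tense form *jisivem* is /m/ (labial), it takes -odo, giving *jisivemodo*.
The agentive form *jisivemodo* — final sound /o/ (a vowel) → -i → *jisivemodoi*.

jisivemodoi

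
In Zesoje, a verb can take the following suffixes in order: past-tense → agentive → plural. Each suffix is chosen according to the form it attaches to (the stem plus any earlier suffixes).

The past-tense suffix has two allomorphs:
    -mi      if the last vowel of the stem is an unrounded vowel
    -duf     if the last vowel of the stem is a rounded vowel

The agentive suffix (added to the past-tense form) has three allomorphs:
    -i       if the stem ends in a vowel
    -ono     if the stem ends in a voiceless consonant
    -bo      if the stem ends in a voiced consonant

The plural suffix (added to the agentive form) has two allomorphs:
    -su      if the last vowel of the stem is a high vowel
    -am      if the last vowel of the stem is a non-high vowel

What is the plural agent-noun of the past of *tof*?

tofdufonoam

The last vowel of *tof* is /o/, which is a rounded vowel, so the past-tense suffix is -duf, giving *tofduf*.
Since the final sound of the past-tense form *tofduf* is /f/ (a voiceless consonant), it takes -ono, giving *tofdufono*.
Since the last vowel of the agentive form *tofdufono* is /o/ (a non-high vowel), it takes -am, giving *tofdufonoam*.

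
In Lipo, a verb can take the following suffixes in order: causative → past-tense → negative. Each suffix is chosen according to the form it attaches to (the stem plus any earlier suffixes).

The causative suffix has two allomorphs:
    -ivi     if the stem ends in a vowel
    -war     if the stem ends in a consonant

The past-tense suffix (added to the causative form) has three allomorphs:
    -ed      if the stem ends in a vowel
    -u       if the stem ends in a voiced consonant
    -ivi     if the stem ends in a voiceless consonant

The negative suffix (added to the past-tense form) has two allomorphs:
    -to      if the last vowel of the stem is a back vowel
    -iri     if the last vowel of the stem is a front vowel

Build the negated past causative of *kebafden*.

kebafdenwaruto

Since the final sound of *kebafden* is /n/ (a consonant), it takes -war, giving *kebafdenwar*.
The final sound of the causative form *kebafdenwar* is /r/, which is a voiced consonant, so the past-tense suffix is -u, giving *kebafdenwaru*.
The past-tense form *kebafdenwaru* — last vowel /u/ (a back vowel) → -to → *kebafdenwaruto*.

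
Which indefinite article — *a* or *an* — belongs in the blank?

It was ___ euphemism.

The indefinite article is chosen by the initial *sound* of the following word, not its spelling.
*euphemism* begins with the sound /juː/ (eu pronounced /juː/) — a consonant sound.
So the article is *a*: It was a euphemism.

a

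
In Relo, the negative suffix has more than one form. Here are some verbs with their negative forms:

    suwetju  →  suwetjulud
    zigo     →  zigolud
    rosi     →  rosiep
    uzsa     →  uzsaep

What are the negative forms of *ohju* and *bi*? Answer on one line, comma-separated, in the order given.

The suffix is conditioned by the last vowel: -lud when the last vowel of the stem is a rounded vowel (*suwetju*, *zigo*); -ep when the last vowel of the stem is an unrounded vowel (*rosi*, *uzsa*).
*ohju* — last vowel /u/ (a rounded vowel) → -lud → *ohjulud*.
*bi* — last vowel /i/ (an unrounded vowel) → -ep → *biep*.

ohjulud, biep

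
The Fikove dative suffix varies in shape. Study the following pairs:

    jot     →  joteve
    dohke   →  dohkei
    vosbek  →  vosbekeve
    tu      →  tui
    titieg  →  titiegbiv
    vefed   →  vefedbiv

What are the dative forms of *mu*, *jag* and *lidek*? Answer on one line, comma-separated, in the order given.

The pattern is voicing of the final sound: -eve when the stem ends in a voiceless consonant (*jot*, *vosbek*); -biv when the stem ends in a voiced consonant (*titieg*, *vefed*); -i when the stem ends in a vowel (*dohke*, *tu*).
Since the final sound of *mu* is /u/ (a vowel), it takes -i, giving *mui*.
The final sound of *jag* is /g/, which is a voiced consonant, so the suffix is -biv, giving *jagbiv*.
The final sound of *lidek* is /k/, which is a voiceless consonant, so the suffix is -eve, giving *lidekeve*.

mui, jagbiv, lidekeve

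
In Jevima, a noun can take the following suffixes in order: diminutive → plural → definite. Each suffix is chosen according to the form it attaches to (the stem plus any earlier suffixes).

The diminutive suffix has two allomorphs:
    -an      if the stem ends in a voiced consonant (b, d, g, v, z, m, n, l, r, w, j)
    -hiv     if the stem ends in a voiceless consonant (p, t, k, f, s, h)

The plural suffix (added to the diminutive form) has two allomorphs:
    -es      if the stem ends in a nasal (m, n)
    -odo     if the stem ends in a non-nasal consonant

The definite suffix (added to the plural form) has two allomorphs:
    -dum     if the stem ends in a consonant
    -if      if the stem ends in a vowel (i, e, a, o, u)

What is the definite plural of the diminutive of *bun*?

bunanesdum

Since the final consonant of *bun* is /n/ (voiced), it takes -an, giving *bunan*.
Since the final consonant of the diminutive form *bunan* is /n/ (a nasal), it takes -es, giving *bunanes*.
The plural form *bunanes*: final sound = /s/, a consonant → -dum → *bunanesdum*.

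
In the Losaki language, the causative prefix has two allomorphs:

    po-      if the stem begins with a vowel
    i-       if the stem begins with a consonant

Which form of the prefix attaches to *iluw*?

po-

Since the first sound of *iluw* is /i/ (a vowel), it takes po-.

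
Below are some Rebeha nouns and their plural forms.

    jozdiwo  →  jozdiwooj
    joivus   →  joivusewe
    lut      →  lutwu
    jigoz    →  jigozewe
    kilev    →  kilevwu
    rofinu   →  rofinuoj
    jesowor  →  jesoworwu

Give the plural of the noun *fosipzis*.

fosipzisewe

Looking at the final sound of each stem: -ewe when the stem ends in a sibilant (*joivus*, *jigoz*); -wu when the stem ends in a non-sibilant consonant (*lut*, *kilev*, *jesowor*); -oj when the stem ends in a vowel (*jozdiwo*, *rofinu*).
*fosipzis* — final sound /s/ (a sibilant) → -ewe → *fosipzisewe*.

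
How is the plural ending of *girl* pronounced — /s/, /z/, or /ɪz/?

/z/

The stem *girl* ends in a voiced non-sibilant sound.
The plural suffix surfaces as /ɪz/ after sibilants, /s/ after other voiceless consonants, and /z/ after other voiced sounds.
So the plural -s on *girl* is pronounced /z/.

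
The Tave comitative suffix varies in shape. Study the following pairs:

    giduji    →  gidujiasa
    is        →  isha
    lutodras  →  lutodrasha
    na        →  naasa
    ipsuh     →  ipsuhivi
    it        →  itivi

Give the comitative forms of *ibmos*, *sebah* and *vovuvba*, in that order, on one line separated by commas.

The suffix is conditioned by the final sound: -ha when the stem ends in a sibilant (*is*, *lutodras*); -ivi when the stem ends in a non-sibilant consonant (*ipsuh*, *it*); -asa when the stem ends in a vowel (*giduji*, *na*).
The final sound of *ibmos* is /s/, which is a sibilant, so the suffix is -ha, giving *ibmosha*.
The final sound of *sebah* is /h/, which is a non-sibilant consonant, so the suffix is -ivi, giving *sebahivi*.
*vovuvba* — final sound /a/ (a vowel) → -asa → *vovuvbaasa*.

ibmosha, sebahivi, vovuvbaasa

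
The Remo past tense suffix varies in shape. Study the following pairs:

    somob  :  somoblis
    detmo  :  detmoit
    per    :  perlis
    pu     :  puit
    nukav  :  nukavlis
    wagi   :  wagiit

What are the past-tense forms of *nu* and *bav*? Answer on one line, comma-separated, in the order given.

The suffix is conditioned by the final sound: -lis when the stem ends in a consonant (*somob*, *per*, *nukav*); -it when the stem ends in a vowel (*detmo*, *pu*, *wagi*).
Since the final sound of *nu* is /u/ (a vowel), it takes -it, giving *nuit*.
*bav*: final sound = /v/, a consonant → -lis → *bavlis*.

nuit, bavlis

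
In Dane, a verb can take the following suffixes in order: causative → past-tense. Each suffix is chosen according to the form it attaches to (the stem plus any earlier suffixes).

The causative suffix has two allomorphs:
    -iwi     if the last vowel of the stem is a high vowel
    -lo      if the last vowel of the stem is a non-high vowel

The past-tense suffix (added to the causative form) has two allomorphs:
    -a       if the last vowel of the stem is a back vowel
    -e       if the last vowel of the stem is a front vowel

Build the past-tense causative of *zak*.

Since the last vowel of *zak* is /a/ (a non-high vowel), it takes -lo, giving *zaklo*.
The causative form *zaklo* — last vowel /o/ (a back vowel) → -a → *zakloa*.

zakloa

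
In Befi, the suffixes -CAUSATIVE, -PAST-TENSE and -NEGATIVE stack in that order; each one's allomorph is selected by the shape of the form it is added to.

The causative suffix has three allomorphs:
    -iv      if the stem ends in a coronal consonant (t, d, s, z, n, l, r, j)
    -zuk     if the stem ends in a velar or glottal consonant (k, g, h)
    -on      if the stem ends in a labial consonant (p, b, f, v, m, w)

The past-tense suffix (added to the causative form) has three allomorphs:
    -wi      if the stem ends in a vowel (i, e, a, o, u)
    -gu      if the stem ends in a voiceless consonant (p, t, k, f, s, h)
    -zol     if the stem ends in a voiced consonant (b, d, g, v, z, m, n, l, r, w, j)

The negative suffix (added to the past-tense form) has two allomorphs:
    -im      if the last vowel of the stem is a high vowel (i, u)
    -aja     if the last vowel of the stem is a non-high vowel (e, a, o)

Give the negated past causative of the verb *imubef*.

imubefonzolaja

The final consonant of *imubef* is /f/, which is labial, so the causative suffix is -on, giving *imubefon*.
The final sound of the causative form *imubefon* is /n/, which is a voiced consonant, so the past-tense suffix is -zol, giving *imubefonzol*.
The last vowel of the past-tense form *imubefonzol* is /o/, which is a non-high vowel, so the negative suffix is -aja, giving *imubefonzolaja*.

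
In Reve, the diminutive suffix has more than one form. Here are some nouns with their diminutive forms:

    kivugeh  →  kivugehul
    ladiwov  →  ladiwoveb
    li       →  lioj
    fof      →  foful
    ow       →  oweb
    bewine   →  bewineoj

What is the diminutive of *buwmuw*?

Looking at the final sound of each stem: -ul when the stem ends in a voiceless consonant (*kivugeh*, *fof*); -eb when the stem ends in a voiced consonant (*ladiwov*, *ow*); -oj when the stem ends in a vowel (*li*, *bewine*).
Since the final sound of *buwmuw* is /w/ (a voiced consonant), it takes -eb, giving *buwmuweb*.

buwmuweb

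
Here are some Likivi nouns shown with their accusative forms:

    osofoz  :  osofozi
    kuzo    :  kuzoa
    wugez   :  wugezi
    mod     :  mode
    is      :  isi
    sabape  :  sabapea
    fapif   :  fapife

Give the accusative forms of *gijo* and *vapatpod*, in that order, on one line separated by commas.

gijoa, vapatpode

The alternation tracks the final sound of the stem — -i when the stem ends in a sibilant (*osofoz*, *wugez*, *is*); -e when the stem ends in a non-sibilant consonant (*mod*, *fapif*); -a when the stem ends in a vowel (*kuzo*, *sabape*).
Since the final sound of *gijo* is /o/ (a vowel), it takes -a, giving *gijoa*.
Since the final sound of *vapatpod* is /d/ (a non-sibilant consonant), it takes -e, giving *vapatpode*.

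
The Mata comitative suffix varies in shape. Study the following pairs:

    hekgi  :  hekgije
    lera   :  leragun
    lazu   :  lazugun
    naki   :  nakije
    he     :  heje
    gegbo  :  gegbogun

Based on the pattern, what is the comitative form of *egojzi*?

egojzije

The alternation tracks the last vowel of the stem — -je when the last vowel of the stem is a front vowel (*hekgi*, *naki*, *he*); -gun when the last vowel of the stem is a back vowel (*lera*, *lazu*, *gegbo*).
The last vowel of *egojzi* is /i/, which is a front vowel, so the suffix is -je, giving *egojzije*.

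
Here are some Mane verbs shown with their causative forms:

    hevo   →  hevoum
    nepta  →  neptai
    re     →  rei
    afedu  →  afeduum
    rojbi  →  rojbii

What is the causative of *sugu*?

suguum

Looking at the last vowel of each stem: -um when the last vowel of the stem is a rounded vowel (*hevo*, *afedu*); -i when the last vowel of the stem is an unrounded vowel (*nepta*, *re*, *rojbi*).
*sugu*: last vowel = /u/, a rounded vowel → -um → *suguum*.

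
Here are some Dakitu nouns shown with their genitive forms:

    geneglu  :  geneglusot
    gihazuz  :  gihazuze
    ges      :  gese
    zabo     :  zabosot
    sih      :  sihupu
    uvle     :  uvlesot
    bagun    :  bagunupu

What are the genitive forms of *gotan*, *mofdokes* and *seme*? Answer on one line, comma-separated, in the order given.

Looking at the final sound of each stem: -e when the stem ends in a sibilant (*gihazuz*, *ges*); -upu when the stem ends in a non-sibilant consonant (*sih*, *bagun*); -sot when the stem ends in a vowel (*geneglu*, *zabo*, *uvle*).
The final sound of *gotan* is /n/, which is a non-sibilant consonant, so the suffix is -upu, giving *gotanupu*.
Since the final sound of *mofdokes* is /s/ (a sibilant), it takes -e, giving *mofdokese*.
The final sound of *seme* is /e/, which is a vowel, so the suffix is -sot, giving *semesot*.

gotanupu, mofdokese, semesot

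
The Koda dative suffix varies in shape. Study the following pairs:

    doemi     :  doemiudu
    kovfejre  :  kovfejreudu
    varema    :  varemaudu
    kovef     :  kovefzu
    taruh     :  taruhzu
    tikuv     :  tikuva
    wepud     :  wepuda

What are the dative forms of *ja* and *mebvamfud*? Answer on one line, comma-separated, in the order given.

The alternation tracks the final sound of the stem — -zu when the stem ends in a voiceless consonant (*kovef*, *taruh*); -a when the stem ends in a voiced consonant (*tikuv*, *wepud*); -udu when the stem ends in a vowel (*doemi*, *kovfejre*, *varema*).
*ja*: final sound = /a/, a vowel → -udu → *jaudu*.
The final sound of *mebvamfud* is /d/, which is a voiced consonant, so the suffix is -a, giving *mebvamfuda*.

jaudu, mebvamfuda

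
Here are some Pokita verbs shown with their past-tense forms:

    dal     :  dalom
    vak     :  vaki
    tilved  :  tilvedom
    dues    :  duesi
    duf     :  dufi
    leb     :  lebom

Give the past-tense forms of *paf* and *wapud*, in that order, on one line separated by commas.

pafi, wapudom

The alternation tracks the final consonant of the stem — -i when the stem ends in a voiceless consonant (*vak*, *dues*, *duf*); -om when the stem ends in a voiced consonant (*dal*, *tilved*, *leb*).
Since the final consonant of *paf* is /f/ (voiceless), it takes -i, giving *pafi*.
The final consonant of *wapud* is /d/, which is voiced, so the suffix is -om, giving *wapudom*.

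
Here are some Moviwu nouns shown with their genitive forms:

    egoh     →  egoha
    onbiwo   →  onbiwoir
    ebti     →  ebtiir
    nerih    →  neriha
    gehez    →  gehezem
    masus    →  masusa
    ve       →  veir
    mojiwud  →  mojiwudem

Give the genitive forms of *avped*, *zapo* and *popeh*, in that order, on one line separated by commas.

avpedem, zapoir, popeha

The pattern is voicing of the final sound: -a when the stem ends in a voiceless consonant (*egoh*, *nerih*, *masus*); -em when the stem ends in a voiced consonant (*gehez*, *mojiwud*); -ir when the stem ends in a vowel (*onbiwo*, *ebti*, *ve*).
*avped*: final sound = /d/, a voiced consonant → -em → *avpedem*.
*zapo* — final sound /o/ (a vowel) → -ir → *zapoir*.
Since the final sound of *popeh* is /h/ (a voiceless consonant), it takes -a, giving *popeha*.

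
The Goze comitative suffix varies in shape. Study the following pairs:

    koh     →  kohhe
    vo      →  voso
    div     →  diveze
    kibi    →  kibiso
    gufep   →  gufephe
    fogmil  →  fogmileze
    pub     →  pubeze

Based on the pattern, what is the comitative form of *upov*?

upoveze

The suffix is conditioned by the final sound: -he when the stem ends in a voiceless consonant (*koh*, *gufep*); -eze when the stem ends in a voiced consonant (*div*, *fogmil*, *pub*); -so when the stem ends in a vowel (*vo*, *kibi*).
*upov*: final sound = /v/, a voiced consonant → -eze → *upoveze*.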